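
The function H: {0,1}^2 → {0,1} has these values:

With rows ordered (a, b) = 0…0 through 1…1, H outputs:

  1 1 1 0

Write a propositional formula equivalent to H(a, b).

H(a, b) = NOT (a AND b)

The output is 0 only when every input is 1 — NAND of all inputs.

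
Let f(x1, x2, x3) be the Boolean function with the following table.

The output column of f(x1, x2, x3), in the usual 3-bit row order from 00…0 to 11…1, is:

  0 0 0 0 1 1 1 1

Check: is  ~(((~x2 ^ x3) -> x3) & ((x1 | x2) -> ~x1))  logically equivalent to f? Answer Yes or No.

Evaluate ~(((~x2 ^ x3) -> x3) & ((x1 | x2) -> ~x1)) on each row and compare to f:
  x1=0, x2=0, x3=0: formula gives 1, but f = 0 ✗
Row (0,0,0) is a counterexample, so the formula is not equivalent to f.

No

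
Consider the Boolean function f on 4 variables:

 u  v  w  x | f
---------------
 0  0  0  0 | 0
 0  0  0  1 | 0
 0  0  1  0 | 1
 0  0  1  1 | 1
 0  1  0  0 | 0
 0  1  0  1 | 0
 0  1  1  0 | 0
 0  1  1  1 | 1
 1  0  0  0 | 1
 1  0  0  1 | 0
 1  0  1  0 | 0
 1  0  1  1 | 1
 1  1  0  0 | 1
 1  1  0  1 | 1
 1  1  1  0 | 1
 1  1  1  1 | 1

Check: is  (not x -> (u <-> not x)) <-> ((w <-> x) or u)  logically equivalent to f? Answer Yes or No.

No

Test each input against both f and the formula:
  u=0, v=0, w=0, x=0: formula gives 0, f = 0 ✓
  u=0, v=0, w=0, x=1: formula gives 0, f = 0 ✓
  u=0, v=0, w=1, x=0: formula gives 1, f = 1 ✓
  u=0, v=0, w=1, x=1: formula gives 1, f = 1 ✓
  …
  u=0, v=1, w=1, x=0: formula gives 1, but f = 0 ✗
Since they disagree at (0,1,1,0), the expression is not a correct formula for f.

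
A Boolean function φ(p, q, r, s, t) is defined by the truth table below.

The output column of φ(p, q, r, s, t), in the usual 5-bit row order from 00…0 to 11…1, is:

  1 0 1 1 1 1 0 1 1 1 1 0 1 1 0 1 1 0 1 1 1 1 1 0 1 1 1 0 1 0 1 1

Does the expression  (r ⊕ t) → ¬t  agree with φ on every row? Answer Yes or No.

No

Evaluate (r ⊕ t) → ¬t on each row and compare to φ:
  p=0, q=0, r=0, s=0, t=0: formula gives 1, φ = 1 ✓
  p=0, q=0, r=0, s=0, t=1: formula gives 0, φ = 0 ✓
  p=0, q=0, r=0, s=1, t=0: formula gives 1, φ = 1 ✓
  p=0, q=0, r=0, s=1, t=1: formula gives 0, but φ = 1 ✗
Row (0,0,0,1,1) is a counterexample, so the formula is not equivalent to φ.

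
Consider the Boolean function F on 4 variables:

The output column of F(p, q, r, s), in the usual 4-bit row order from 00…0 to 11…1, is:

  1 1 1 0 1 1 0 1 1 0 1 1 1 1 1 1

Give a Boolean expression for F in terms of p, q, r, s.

F(p, q, r, s) = ¬(((((¬p ∧ ¬q) ∧ r) ∧ s) ∨ (((¬p ∧ q) ∧ r) ∧ ¬s)) ∨ (((p ∧ ¬q) ∧ ¬r) ∧ s))

F is 0 on only 3 rows — (0,0,1,1), (0,1,1,0), (1,0,0,1). Writing each as a minterm (¬p·¬q·r·s, ¬p·q·r·¬s, p·¬q·¬r·s) and OR-ing them characterizes exactly where F=0, so F is the negation of that disjunction.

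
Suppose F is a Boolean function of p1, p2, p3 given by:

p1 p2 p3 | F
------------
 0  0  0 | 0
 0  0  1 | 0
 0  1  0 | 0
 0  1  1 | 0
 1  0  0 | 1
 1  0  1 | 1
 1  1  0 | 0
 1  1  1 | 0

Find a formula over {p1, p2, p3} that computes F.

F(p1, p2, p3) = ((p1 AND NOT p2) AND NOT p3) OR ((p1 AND NOT p2) AND p3)

The 1-rows are (1,0,0), (1,0,1). Each contributes one minterm — p1·¬p2·¬p3; p1·¬p2·p3 — and their disjunction is a sum-of-products form of F.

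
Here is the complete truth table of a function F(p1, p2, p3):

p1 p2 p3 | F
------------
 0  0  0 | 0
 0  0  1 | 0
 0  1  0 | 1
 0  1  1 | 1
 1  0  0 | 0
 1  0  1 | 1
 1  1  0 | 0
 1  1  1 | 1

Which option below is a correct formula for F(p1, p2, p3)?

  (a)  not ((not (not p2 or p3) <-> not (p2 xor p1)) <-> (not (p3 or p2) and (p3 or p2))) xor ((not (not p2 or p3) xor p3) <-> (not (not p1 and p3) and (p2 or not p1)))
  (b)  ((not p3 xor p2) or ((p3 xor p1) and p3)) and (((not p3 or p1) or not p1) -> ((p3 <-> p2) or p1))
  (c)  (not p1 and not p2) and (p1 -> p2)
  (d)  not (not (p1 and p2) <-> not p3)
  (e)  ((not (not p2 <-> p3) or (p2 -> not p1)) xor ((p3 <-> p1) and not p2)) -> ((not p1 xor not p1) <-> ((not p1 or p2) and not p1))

(b) fails at (0,0,0): the formula yields 1, F is 0.
(c) fails at (0,0,0): the formula yields 1, F is 0.
(d) fails at (0,0,1): the formula yields 1, F is 0.
(e) fails at (0,0,0): the formula yields 1, F is 0.
Only (a) survives; checking it on all 8 rows confirms it matches F.

a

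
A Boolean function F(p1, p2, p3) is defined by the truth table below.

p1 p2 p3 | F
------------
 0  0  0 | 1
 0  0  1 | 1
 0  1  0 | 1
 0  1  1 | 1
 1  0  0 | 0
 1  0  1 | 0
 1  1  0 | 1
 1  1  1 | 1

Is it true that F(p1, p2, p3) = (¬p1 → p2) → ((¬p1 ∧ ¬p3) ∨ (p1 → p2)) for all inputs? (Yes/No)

Test each input against both F and the formula:
  p1=0, p2=0, p3=0: formula gives 1, F = 1 ✓
  p1=0, p2=0, p3=1: formula gives 1, F = 1 ✓
  p1=0, p2=1, p3=0: formula gives 1, F = 1 ✓
  p1=0, p2=1, p3=1: formula gives 1, F = 1 ✓
  p1=1, p2=0, p3=0: formula gives 0, F = 0 ✓
  … (the remaining 3 rows also agree.)
All 8 rows match — the expression computes F exactly.

Yes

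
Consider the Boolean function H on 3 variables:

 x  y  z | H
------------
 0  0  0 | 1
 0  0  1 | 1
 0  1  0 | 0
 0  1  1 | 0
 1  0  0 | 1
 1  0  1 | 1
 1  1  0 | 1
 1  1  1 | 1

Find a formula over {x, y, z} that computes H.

There are just 2 zero rows: (0,1,0), (0,1,1). Their minterms are ¬x·y·¬z, ¬x·y·z; the OR of those covers precisely the 0-outputs, and negating it yields H.

H(x, y, z) = not (((not x and y) and not z) or ((not x and y) and z))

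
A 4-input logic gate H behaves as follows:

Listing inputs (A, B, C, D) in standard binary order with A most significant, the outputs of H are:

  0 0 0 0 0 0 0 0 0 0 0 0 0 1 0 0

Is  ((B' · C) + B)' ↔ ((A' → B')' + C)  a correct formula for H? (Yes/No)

No

Evaluate ((B' · C) + B)' ↔ ((A' → B')' + C) on each row and compare to H:
  A=0, B=0, C=0, D=0: formula gives 0, H = 0 ✓
  A=0, B=0, C=0, D=1: formula gives 0, H = 0 ✓
  A=0, B=0, C=1, D=0: formula gives 0, H = 0 ✓
  A=0, B=0, C=1, D=1: formula gives 0, H = 0 ✓
  …
  A=1, B=1, C=0, D=0: formula gives 1, but H = 0 ✗
A single disagreement suffices: at (1,1,0,0) they differ, so the formula does not compute H.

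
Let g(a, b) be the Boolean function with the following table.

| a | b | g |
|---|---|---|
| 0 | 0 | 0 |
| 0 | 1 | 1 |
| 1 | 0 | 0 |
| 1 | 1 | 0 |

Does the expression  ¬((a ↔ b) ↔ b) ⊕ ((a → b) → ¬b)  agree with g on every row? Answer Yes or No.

Check the formula against g row by row:
  a=0, b=0: formula gives 0, g = 0 ✓
  a=0, b=1: formula gives 1, g = 1 ✓
  a=1, b=0: formula gives 1, but g = 0 ✗
A single disagreement suffices: at (1,0) they differ, so the formula does not compute g.

No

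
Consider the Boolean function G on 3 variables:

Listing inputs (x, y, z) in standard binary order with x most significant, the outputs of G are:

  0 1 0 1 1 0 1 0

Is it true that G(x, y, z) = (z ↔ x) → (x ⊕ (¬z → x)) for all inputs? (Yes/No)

Evaluate (z ↔ x) → (x ⊕ (¬z → x)) on each row and compare to G:
  x=0, y=0, z=0: formula gives 0, G = 0 ✓
  x=0, y=0, z=1: formula gives 1, G = 1 ✓
  x=0, y=1, z=0: formula gives 0, G = 0 ✓
  x=0, y=1, z=1: formula gives 1, G = 1 ✓
  x=1, y=0, z=0: formula gives 1, G = 1 ✓
  … (the remaining 3 rows also agree.)
Every row agrees, so the formula is equivalent.

Yes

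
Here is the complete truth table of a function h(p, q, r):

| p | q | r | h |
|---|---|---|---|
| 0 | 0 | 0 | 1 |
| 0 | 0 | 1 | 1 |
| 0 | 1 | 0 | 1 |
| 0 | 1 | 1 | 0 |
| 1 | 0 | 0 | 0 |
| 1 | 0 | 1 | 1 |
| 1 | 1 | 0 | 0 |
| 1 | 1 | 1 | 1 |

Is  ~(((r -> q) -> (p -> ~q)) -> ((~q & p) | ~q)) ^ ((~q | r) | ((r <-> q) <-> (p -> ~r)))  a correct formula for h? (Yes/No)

Check the formula against h row by row:
  p=0, q=0, r=0: formula gives 1, h = 1 ✓
  p=0, q=0, r=1: formula gives 1, h = 1 ✓
  p=0, q=1, r=0: formula gives 1, h = 1 ✓
  p=0, q=1, r=1: formula gives 0, h = 0 ✓
  p=1, q=0, r=0: formula gives 1, but h = 0 ✗
Since they disagree at (1,0,0), the expression is not a correct formula for h.

No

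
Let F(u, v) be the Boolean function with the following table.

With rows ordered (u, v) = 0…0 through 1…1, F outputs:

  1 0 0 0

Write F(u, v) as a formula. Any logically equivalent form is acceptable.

F(u, v) = (u + v)'

The output is 1 only when every input is 0 — NOR of all inputs.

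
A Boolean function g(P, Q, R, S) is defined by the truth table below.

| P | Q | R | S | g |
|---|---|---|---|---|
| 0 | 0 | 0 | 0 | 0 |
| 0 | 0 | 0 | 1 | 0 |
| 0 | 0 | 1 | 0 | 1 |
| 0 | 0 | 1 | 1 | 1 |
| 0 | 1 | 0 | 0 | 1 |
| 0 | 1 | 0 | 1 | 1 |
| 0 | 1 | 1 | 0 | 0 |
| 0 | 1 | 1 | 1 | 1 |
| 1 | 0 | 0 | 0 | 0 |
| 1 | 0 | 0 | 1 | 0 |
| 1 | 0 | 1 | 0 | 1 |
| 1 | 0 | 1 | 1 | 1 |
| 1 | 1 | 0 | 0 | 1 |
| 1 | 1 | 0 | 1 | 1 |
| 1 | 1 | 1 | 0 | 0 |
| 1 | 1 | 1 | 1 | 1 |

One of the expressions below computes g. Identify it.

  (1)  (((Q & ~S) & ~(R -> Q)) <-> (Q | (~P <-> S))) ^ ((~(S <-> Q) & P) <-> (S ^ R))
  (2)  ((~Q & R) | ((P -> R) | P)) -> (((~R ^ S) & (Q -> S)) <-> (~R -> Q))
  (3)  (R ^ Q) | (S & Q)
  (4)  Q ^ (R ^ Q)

(1): at (0,1,0,1) it gives 0, but g = 1 — eliminated.
(2): at (0,0,0,1) it gives 1, but g = 0 — eliminated.
(4): at (0,1,0,0) it gives 0, but g = 1 — eliminated.
Only (3) survives; checking it on all 16 rows confirms it matches g.

3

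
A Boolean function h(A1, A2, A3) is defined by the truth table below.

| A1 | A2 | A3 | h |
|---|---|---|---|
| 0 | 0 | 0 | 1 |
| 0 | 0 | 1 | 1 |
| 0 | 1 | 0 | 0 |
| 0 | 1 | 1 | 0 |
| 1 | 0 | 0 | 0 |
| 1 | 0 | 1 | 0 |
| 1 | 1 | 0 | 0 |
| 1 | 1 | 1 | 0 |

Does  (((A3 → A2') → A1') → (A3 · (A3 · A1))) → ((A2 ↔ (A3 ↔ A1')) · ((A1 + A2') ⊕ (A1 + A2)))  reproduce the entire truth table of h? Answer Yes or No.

No

Test each input against both h and the formula:
  A1=0, A2=0, A3=0: formula gives 1, h = 1 ✓
  A1=0, A2=0, A3=1: formula gives 1, h = 1 ✓
  A1=0, A2=1, A3=0: formula gives 1, but h = 0 ✗
Row (0,1,0) is a counterexample, so the formula is not equivalent to h.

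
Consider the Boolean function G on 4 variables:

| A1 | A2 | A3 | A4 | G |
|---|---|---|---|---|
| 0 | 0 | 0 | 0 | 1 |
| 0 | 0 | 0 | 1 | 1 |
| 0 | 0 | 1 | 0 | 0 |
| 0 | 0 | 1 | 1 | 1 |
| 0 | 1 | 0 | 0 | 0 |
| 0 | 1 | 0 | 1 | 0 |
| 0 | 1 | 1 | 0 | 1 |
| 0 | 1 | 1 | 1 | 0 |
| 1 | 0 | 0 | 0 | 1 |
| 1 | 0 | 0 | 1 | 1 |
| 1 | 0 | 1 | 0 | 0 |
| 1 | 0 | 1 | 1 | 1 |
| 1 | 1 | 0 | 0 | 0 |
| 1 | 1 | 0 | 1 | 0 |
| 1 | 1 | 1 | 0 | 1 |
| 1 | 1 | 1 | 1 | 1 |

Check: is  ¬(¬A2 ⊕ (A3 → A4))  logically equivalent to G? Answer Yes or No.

Evaluate ¬(¬A2 ⊕ (A3 → A4)) on each row and compare to G:
  A1=0, A2=0, A3=0, A4=0: formula gives 1, G = 1 ✓
  A1=0, A2=0, A3=0, A4=1: formula gives 1, G = 1 ✓
  A1=0, A2=0, A3=1, A4=0: formula gives 0, G = 0 ✓
  A1=0, A2=0, A3=1, A4=1: formula gives 1, G = 1 ✓
  …
  A1=1, A2=1, A3=1, A4=1: formula gives 0, but G = 1 ✗
Row (1,1,1,1) is a counterexample, so the formula is not equivalent to G.

No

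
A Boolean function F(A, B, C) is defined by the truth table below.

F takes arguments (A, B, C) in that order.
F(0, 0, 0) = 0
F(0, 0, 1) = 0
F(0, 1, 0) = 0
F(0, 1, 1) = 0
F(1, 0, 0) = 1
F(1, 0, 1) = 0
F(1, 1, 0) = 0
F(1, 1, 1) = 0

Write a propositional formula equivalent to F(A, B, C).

F(A, B, C) = (A AND NOT B) AND NOT C

Only row (1,0,0) gives 1. That row's minterm A·¬B·¬C is F directly.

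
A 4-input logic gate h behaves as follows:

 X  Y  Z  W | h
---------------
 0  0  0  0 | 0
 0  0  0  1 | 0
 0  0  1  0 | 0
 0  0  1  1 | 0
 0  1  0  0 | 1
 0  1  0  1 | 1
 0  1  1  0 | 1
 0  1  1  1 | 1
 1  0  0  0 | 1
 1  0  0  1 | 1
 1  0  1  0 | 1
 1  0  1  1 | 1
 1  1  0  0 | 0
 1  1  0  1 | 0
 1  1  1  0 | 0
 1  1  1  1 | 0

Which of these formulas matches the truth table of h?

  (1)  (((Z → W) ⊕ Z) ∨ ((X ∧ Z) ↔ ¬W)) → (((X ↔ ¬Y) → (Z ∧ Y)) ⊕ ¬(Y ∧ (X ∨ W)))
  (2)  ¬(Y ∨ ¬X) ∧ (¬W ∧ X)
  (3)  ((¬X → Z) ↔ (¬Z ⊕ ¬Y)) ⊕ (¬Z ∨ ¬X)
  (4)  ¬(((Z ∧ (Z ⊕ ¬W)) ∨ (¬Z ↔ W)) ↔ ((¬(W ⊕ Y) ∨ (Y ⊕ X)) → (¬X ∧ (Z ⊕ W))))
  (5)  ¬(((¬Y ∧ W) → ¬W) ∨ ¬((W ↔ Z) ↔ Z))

(1) fails at (0,1,0,1): the formula yields 0, h is 1.
(2) fails at (0,1,0,0): the formula yields 0, h is 1.
(4) fails at (0,1,0,0): the formula yields 0, h is 1.
(5) fails at (0,0,0,1): the formula yields 1, h is 0.
That leaves (3). Evaluating it on every row reproduces the table of h exactly.

3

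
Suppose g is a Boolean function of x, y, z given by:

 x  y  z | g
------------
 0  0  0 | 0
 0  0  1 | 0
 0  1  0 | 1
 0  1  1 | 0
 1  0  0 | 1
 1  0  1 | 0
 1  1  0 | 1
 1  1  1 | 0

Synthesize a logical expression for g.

Collect the rows where g=1 — (0,1,0), (1,0,0), (1,1,0) — and write one minterm per row: ¬x·y·¬z, x·¬y·¬z, x·y·¬z. Their union (logical OR) reproduces the table exactly.

g(x, y, z) = (((not x and y) and not z) or ((x and not y) and not z)) or ((x and y) and not z)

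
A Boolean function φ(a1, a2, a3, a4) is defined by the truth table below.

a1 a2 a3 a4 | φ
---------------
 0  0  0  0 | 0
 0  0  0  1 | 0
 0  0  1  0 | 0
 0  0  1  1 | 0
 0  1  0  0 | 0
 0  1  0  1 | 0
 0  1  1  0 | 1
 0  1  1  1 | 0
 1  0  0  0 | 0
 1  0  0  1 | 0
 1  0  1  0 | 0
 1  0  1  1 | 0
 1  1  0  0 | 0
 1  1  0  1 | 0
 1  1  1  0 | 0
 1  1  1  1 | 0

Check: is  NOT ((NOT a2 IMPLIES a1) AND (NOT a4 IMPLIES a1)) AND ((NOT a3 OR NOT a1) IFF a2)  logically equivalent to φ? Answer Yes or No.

No

Evaluate NOT ((NOT a2 IMPLIES a1) AND (NOT a4 IMPLIES a1)) AND ((NOT a3 OR NOT a1) IFF a2) on each row and compare to φ:
  a1=0, a2=0, a3=0, a4=0: formula gives 0, φ = 0 ✓
  a1=0, a2=0, a3=0, a4=1: formula gives 0, φ = 0 ✓
  a1=0, a2=0, a3=1, a4=0: formula gives 0, φ = 0 ✓
  a1=0, a2=0, a3=1, a4=1: formula gives 0, φ = 0 ✓
  a1=0, a2=1, a3=0, a4=0: formula gives 1, but φ = 0 ✗
A single disagreement suffices: at (0,1,0,0) they differ, so the formula does not compute φ.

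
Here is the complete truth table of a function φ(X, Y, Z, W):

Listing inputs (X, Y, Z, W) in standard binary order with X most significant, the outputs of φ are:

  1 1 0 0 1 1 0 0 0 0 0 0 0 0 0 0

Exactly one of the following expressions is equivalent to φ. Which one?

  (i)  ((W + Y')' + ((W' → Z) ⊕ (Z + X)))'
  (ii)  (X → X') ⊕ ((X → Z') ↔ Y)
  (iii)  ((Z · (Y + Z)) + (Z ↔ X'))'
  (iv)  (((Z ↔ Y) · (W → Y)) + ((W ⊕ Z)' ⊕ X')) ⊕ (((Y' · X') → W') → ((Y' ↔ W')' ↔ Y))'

iii

(i): at (0,0,0,1) it gives 0, but φ = 1 — eliminated.
(ii): at (0,0,1,0) it gives 1, but φ = 0 — eliminated.
(iv): at (0,0,1,0) it gives 1, but φ = 0 — eliminated.
That leaves (iii). Evaluating it on every row reproduces the table of φ exactly.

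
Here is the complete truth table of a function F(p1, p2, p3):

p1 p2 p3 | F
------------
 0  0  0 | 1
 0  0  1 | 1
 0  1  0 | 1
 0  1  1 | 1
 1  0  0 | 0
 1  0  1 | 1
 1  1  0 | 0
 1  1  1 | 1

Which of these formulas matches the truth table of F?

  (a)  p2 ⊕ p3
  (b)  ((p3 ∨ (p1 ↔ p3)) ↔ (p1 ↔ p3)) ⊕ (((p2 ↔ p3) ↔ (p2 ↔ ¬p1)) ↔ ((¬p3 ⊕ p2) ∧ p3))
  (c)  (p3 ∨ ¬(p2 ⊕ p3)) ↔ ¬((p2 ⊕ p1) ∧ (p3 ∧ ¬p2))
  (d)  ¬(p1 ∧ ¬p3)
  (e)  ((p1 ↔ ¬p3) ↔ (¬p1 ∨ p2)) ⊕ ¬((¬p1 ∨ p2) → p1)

(a) fails at (0,0,0): the formula yields 0, F is 1.
(b) fails at (0,0,0): the formula yields 0, F is 1.
(c) fails at (0,1,0): the formula yields 0, F is 1.
(e) fails at (0,0,1): the formula yields 0, F is 1.
Only (d) survives; checking it on all 8 rows confirms it matches F.

d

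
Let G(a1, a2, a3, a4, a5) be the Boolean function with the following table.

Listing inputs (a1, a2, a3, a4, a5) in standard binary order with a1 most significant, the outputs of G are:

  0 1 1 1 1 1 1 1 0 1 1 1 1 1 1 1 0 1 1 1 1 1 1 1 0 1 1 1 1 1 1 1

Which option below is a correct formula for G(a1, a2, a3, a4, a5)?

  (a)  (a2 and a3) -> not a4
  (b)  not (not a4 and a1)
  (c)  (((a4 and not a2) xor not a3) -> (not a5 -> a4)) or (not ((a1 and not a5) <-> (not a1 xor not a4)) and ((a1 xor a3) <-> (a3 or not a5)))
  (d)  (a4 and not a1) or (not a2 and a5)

c

(a) disagrees with G on (0,0,0,0,0) (formula → 1, table → 0); rule it out.
(b) disagrees with G on (0,0,0,0,0) (formula → 1, table → 0); rule it out.
(d) disagrees with G on (0,0,1,0,0) (formula → 0, table → 1); rule it out.
Only (c) survives; checking it on all 32 rows confirms it matches G.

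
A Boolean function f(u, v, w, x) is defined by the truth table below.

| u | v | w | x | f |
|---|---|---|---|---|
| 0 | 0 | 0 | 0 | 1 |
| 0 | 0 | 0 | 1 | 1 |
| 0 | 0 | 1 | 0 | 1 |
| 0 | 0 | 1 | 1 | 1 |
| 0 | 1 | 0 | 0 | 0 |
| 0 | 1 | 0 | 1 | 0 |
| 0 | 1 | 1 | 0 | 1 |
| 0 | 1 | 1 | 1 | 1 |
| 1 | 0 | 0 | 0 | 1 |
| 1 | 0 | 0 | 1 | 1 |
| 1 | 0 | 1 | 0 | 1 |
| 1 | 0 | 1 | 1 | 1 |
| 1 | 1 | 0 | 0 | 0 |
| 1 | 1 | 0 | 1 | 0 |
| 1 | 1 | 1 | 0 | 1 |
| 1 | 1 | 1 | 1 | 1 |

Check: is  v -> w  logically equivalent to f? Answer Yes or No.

Yes

Evaluate v -> w on each row and compare to f:
  u=0, v=0, w=0, x=0: formula gives 1, f = 1 ✓
  u=0, v=0, w=0, x=1: formula gives 1, f = 1 ✓
  u=0, v=0, w=1, x=0: formula gives 1, f = 1 ✓
  u=0, v=0, w=1, x=1: formula gives 1, f = 1 ✓
  … (the remaining 12 rows also agree.)
No disagreement on any input; they are logically equivalent.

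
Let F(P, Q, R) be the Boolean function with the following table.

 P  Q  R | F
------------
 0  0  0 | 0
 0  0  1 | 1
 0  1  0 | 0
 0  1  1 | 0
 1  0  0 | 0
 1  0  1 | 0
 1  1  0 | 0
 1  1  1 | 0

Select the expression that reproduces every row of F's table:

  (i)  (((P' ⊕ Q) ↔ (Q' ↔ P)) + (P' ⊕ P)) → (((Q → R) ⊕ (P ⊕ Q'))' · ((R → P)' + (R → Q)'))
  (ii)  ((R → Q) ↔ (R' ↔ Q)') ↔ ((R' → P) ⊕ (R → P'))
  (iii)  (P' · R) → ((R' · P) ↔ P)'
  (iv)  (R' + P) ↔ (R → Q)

(ii): at (0,0,0) it gives 1, but F = 0 — eliminated.
(iii): at (0,0,0) it gives 1, but F = 0 — eliminated.
(iv): at (0,0,0) it gives 1, but F = 0 — eliminated.
Only (i) survives; checking it on all 8 rows confirms it matches F.

i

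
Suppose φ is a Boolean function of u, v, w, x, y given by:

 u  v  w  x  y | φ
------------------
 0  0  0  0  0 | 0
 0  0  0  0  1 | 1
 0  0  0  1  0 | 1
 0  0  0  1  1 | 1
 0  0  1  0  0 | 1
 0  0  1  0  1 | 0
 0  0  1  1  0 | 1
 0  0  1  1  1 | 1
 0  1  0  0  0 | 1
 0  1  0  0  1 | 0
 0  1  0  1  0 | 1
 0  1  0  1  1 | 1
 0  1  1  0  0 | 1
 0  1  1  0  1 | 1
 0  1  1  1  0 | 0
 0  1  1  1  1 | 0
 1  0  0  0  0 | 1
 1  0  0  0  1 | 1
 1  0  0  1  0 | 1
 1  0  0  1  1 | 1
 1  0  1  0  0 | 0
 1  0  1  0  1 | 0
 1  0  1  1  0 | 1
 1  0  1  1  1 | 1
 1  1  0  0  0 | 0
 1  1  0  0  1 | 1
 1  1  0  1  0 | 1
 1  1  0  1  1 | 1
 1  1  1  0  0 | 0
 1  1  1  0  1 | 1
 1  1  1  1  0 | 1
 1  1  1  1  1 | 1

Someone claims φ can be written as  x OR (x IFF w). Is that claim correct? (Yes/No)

Check the formula against φ row by row:
  u=0, v=0, w=0, x=0, y=0: formula gives 1, but φ = 0 ✗
A single disagreement suffices: at (0,0,0,0,0) they differ, so the formula does not compute φ.

No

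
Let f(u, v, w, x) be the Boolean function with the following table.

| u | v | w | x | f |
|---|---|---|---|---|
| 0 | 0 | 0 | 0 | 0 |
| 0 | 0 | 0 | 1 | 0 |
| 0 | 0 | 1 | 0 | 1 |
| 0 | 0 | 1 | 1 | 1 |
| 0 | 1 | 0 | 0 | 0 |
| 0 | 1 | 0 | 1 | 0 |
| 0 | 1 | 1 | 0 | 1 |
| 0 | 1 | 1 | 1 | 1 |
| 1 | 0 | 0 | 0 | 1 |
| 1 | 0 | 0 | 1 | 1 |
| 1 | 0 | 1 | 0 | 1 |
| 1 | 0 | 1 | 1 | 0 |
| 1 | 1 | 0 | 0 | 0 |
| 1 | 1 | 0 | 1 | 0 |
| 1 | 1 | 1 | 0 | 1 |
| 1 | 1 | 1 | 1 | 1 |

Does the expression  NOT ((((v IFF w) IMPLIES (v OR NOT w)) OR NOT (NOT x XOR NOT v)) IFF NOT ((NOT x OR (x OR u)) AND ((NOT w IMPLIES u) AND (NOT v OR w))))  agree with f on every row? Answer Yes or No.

Evaluate NOT ((((v IFF w) IMPLIES (v OR NOT w)) OR NOT (NOT x XOR NOT v)) IFF NOT ((NOT x OR (x OR u)) AND ((NOT w IMPLIES u) AND (NOT v OR w)))) on each row and compare to f:
  u=0, v=0, w=0, x=0: formula gives 0, f = 0 ✓
  u=0, v=0, w=0, x=1: formula gives 0, f = 0 ✓
  u=0, v=0, w=1, x=0: formula gives 1, f = 1 ✓
  u=0, v=0, w=1, x=1: formula gives 1, f = 1 ✓
  …
  u=1, v=0, w=1, x=1: formula gives 1, but f = 0 ✗
A single disagreement suffices: at (1,0,1,1) they differ, so the formula does not compute f.

No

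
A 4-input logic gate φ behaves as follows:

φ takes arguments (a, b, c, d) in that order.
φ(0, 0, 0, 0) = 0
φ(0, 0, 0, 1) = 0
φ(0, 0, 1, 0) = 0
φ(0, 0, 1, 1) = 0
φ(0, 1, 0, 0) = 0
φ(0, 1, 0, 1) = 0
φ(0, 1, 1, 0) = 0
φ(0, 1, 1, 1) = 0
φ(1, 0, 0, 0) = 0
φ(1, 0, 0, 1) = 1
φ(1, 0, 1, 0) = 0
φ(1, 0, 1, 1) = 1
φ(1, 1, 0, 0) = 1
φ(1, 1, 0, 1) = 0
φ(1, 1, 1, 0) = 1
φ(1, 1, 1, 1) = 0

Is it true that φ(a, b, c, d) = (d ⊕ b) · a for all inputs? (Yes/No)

Yes

Test each input against both φ and the formula:
  a=0, b=0, c=0, d=0: formula gives 0, φ = 0 ✓
  a=0, b=0, c=0, d=1: formula gives 0, φ = 0 ✓
  a=0, b=0, c=1, d=0: formula gives 0, φ = 0 ✓
  a=0, b=0, c=1, d=1: formula gives 0, φ = 0 ✓
  … (the remaining 12 rows also agree.)
No disagreement on any input; they are logically equivalent.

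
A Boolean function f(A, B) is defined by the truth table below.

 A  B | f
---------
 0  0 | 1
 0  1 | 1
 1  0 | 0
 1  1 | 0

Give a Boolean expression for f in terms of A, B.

f(A, B) = (¬A ∧ ¬B) ∨ (¬A ∧ B)

The 1-rows are (0,0), (0,1). Each contributes one minterm — ¬A·¬B; ¬A·B — and their disjunction is a sum-of-products form of f.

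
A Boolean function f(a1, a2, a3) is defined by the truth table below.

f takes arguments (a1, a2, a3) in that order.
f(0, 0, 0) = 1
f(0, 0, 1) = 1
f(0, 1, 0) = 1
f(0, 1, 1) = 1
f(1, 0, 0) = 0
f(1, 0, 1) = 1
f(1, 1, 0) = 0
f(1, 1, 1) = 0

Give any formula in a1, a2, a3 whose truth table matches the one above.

There are just 3 zero rows: (1,0,0), (1,1,0), (1,1,1). Their minterms are a1·¬a2·¬a3, a1·a2·¬a3, a1·a2·a3; the OR of those covers precisely the 0-outputs, and negating it yields f.

f(a1, a2, a3) = not ((((a1 and not a2) and not a3) or ((a1 and a2) and not a3)) or ((a1 and a2) and a3))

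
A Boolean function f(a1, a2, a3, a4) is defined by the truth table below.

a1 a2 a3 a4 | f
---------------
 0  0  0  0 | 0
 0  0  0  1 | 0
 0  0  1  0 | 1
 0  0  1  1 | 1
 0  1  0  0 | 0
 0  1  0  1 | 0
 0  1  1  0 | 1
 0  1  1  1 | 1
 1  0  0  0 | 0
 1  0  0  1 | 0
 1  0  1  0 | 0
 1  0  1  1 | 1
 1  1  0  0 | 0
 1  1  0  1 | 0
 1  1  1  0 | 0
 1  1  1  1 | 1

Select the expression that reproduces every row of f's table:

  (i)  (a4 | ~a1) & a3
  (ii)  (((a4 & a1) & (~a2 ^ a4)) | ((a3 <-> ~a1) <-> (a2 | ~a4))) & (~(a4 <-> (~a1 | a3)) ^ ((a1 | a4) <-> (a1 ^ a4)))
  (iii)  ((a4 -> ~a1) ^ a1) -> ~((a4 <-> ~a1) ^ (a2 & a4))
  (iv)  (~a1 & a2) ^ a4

(ii): at (0,0,0,1) it gives 1, but f = 0 — eliminated.
(iii): at (0,0,0,0) it gives 1, but f = 0 — eliminated.
(iv): at (0,0,0,1) it gives 1, but f = 0 — eliminated.
Only (i) survives; checking it on all 16 rows confirms it matches f.

i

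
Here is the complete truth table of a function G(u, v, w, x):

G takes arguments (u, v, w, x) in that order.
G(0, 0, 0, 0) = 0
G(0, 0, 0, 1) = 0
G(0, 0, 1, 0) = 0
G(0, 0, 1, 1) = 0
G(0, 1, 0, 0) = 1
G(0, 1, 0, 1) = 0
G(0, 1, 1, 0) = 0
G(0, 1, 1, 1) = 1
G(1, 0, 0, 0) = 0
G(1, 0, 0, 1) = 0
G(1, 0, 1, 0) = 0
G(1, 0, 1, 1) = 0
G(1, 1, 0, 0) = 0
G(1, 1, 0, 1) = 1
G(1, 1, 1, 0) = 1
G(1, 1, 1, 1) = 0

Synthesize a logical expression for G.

G(u, v, w, x) = (((((~u & v) & ~w) & ~x) | (((~u & v) & w) & x)) | (((u & v) & ~w) & x)) | (((u & v) & w) & ~x)

The 1-rows are (0,1,0,0), (0,1,1,1), (1,1,0,1), (1,1,1,0). Each contributes one minterm — ¬u·v·¬w·¬x; ¬u·v·w·x; u·v·¬w·x; u·v·w·¬x — and their disjunction is a sum-of-products form of G.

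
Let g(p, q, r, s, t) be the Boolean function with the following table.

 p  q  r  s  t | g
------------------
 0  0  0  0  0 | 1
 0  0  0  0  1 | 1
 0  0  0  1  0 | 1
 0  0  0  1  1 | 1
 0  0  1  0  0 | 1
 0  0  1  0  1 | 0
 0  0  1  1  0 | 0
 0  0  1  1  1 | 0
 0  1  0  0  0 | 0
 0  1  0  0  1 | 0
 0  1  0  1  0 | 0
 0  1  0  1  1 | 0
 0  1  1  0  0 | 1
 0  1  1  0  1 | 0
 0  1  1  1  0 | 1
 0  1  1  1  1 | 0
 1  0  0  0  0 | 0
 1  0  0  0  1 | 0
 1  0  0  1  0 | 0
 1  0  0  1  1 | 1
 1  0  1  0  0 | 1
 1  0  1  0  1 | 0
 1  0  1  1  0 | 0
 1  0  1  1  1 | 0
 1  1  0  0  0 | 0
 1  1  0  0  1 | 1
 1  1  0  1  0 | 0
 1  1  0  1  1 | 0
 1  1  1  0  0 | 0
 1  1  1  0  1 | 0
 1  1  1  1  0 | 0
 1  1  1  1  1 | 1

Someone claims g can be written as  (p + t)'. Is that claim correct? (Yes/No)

Check the formula against g row by row:
  p=0, q=0, r=0, s=0, t=0: formula gives 1, g = 1 ✓
  p=0, q=0, r=0, s=0, t=1: formula gives 0, but g = 1 ✗
Row (0,0,0,0,1) is a counterexample, so the formula is not equivalent to g.

No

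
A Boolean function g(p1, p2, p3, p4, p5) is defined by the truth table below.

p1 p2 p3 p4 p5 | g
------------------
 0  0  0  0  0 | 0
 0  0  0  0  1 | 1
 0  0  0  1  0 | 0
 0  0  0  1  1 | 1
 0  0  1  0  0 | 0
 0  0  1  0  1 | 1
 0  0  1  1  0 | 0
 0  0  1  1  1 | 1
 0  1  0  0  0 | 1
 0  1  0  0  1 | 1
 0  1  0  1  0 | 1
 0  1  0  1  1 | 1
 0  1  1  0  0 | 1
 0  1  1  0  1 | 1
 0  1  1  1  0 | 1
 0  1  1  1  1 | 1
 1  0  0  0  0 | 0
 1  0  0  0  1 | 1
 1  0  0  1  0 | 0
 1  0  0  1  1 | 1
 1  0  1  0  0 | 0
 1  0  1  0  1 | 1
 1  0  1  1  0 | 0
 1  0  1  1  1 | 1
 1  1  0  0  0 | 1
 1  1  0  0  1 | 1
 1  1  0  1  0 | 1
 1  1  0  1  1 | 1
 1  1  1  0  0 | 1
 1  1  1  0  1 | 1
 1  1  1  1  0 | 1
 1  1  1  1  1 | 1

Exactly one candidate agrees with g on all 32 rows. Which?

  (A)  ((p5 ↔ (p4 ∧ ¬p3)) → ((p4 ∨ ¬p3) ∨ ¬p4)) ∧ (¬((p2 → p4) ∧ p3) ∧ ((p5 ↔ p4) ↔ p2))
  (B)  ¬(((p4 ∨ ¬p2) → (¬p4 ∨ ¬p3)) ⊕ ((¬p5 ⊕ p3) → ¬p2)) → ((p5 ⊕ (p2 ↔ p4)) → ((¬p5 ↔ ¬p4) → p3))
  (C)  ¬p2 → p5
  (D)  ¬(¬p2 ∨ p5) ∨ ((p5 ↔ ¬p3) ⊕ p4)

C

(A) fails at (0,0,0,1,0): the formula yields 1, g is 0.
(B) fails at (0,0,0,1,0): the formula yields 1, g is 0.
(D) fails at (0,0,0,1,0): the formula yields 1, g is 0.
That leaves (C). Evaluating it on every row reproduces the table of g exactly.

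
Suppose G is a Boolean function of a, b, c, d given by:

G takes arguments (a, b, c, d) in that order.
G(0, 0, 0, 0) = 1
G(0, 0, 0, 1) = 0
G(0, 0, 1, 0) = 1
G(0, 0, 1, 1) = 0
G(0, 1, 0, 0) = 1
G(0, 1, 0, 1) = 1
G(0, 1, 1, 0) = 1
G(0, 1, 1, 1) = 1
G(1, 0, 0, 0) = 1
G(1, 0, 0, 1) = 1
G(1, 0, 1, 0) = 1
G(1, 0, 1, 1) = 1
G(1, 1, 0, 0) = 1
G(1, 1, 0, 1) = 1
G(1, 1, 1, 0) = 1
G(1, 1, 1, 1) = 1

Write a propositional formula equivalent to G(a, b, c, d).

The 0-rows are (0,0,0,1), (0,0,1,1). Take each as a conjunction (¬a·¬b·¬c·d, ¬a·¬b·c·d), form their disjunction, and complement — that gives a formula that is 1 everywhere G is.

G(a, b, c, d) = ((((a' · b') · c') · d) + (((a' · b') · c) · d))'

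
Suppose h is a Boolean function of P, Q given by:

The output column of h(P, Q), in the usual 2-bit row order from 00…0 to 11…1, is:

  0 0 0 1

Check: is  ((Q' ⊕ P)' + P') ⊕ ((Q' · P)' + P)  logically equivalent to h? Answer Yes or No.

Test each input against both h and the formula:
  P=0, Q=0: formula gives 0, h = 0 ✓
  P=0, Q=1: formula gives 0, h = 0 ✓
  P=1, Q=0: formula gives 0, h = 0 ✓
  P=1, Q=1: formula gives 1, h = 1 ✓
No disagreement on any input; they are logically equivalent.

Yes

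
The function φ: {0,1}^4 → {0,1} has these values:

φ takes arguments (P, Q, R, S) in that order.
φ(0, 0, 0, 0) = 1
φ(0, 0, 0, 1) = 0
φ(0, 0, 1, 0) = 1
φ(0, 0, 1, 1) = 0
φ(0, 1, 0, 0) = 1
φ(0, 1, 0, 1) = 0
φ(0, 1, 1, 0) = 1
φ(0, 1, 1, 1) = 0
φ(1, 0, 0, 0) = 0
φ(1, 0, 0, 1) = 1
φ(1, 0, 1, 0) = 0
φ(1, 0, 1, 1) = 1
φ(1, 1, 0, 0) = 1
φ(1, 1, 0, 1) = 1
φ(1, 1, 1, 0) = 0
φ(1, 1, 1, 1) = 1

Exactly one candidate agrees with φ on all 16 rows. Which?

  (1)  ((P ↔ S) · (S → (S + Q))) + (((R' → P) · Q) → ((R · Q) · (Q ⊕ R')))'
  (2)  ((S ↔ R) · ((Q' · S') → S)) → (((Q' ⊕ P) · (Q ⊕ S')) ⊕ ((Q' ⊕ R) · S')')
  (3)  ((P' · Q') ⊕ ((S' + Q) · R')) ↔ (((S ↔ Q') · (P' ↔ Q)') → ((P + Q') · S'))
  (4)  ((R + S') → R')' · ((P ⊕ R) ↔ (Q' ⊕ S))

1

(2): at (0,0,0,1) it gives 1, but φ = 0 — eliminated.
(3): at (0,0,0,0) it gives 0, but φ = 1 — eliminated.
(4): at (0,0,0,0) it gives 0, but φ = 1 — eliminated.
That leaves (1). Evaluating it on every row reproduces the table of φ exactly.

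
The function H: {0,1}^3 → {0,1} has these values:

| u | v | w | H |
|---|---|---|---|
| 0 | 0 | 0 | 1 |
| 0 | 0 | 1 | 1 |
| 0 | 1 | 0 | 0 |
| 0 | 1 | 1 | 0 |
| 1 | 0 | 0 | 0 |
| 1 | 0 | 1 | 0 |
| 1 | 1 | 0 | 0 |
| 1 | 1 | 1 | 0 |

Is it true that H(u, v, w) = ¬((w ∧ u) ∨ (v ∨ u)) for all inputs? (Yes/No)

Check the formula against H row by row:
  u=0, v=0, w=0: formula gives 1, H = 1 ✓
  u=0, v=0, w=1: formula gives 1, H = 1 ✓
  u=0, v=1, w=0: formula gives 0, H = 0 ✓
  u=0, v=1, w=1: formula gives 0, H = 0 ✓
  u=1, v=0, w=0: formula gives 0, H = 0 ✓
  … (the remaining 3 rows also agree.)
No disagreement on any input; they are logically equivalent.

Yes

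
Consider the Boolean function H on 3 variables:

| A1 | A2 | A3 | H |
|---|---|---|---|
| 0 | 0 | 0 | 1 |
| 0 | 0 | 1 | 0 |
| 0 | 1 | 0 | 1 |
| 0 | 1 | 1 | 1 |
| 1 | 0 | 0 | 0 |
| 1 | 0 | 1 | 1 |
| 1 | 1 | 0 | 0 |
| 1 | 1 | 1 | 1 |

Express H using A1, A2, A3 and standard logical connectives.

H is 0 on only 3 rows — (0,0,1), (1,0,0), (1,1,0). Writing each as a minterm (¬A1·¬A2·A3, A1·¬A2·¬A3, A1·A2·¬A3) and OR-ing them characterizes exactly where H=0, so H is the negation of that disjunction.

H(A1, A2, A3) = ((((A1' · A2') · A3) + ((A1 · A2') · A3')) + ((A1 · A2) · A3'))'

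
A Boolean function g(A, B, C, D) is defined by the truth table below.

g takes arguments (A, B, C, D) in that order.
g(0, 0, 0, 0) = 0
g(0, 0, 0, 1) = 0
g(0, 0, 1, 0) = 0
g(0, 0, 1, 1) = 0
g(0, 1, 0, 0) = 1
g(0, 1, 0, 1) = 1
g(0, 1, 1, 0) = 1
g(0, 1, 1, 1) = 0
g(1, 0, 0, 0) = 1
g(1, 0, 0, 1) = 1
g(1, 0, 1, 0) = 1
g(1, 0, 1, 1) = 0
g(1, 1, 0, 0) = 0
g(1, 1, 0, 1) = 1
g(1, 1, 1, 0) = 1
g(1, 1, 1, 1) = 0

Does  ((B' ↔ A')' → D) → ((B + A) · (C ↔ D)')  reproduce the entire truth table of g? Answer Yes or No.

Yes

Evaluate ((B' ↔ A')' → D) → ((B + A) · (C ↔ D)') on each row and compare to g:
  A=0, B=0, C=0, D=0: formula gives 0, g = 0 ✓
  A=0, B=0, C=0, D=1: formula gives 0, g = 0 ✓
  A=0, B=0, C=1, D=0: formula gives 0, g = 0 ✓
  A=0, B=0, C=1, D=1: formula gives 0, g = 0 ✓
  … (the remaining 12 rows also agree.)
All 16 rows match — the expression computes g exactly.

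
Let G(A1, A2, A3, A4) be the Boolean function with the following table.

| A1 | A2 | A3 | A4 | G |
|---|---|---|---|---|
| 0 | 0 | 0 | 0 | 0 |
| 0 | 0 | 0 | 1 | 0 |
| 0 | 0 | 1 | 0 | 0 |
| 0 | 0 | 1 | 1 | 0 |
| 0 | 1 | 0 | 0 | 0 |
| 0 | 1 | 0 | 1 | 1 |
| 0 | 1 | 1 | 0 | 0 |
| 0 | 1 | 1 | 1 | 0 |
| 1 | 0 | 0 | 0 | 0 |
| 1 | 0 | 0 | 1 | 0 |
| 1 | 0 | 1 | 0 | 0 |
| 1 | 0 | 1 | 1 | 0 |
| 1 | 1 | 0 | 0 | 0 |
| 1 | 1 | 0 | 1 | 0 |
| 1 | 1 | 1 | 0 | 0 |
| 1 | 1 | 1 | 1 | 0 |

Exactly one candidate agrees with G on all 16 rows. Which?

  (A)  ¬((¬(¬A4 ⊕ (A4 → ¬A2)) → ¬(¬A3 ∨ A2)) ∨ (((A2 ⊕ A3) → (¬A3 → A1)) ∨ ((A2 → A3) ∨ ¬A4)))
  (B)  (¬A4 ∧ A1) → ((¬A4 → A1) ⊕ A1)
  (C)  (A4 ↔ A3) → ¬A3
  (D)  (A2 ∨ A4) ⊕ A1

A

(B) fails at (0,0,0,0): the formula yields 1, G is 0.
(C) fails at (0,0,0,0): the formula yields 1, G is 0.
(D) fails at (0,0,0,1): the formula yields 1, G is 0.
Only (A) survives; checking it on all 16 rows confirms it matches G.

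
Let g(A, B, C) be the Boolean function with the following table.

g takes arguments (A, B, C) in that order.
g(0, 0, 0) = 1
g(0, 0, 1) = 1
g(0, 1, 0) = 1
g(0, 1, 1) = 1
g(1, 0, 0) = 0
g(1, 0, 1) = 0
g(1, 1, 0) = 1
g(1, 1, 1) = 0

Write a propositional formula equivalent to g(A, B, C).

g(A, B, C) = not ((((A and not B) and not C) or ((A and not B) and C)) or ((A and B) and C))

The 0-rows are (1,0,0), (1,0,1), (1,1,1). Take each as a conjunction (A·¬B·¬C, A·¬B·C, A·B·C), form their disjunction, and complement — that gives a formula that is 1 everywhere g is.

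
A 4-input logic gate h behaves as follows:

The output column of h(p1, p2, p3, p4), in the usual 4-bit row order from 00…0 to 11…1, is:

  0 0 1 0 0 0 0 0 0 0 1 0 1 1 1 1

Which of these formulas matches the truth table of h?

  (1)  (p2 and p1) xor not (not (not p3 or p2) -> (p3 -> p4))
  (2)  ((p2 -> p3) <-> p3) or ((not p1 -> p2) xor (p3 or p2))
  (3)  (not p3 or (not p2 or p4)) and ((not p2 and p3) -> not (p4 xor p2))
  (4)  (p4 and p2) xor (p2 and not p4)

(2) fails at (0,0,1,1): the formula yields 1, h is 0.
(3) fails at (0,0,0,0): the formula yields 1, h is 0.
(4) fails at (0,0,1,0): the formula yields 0, h is 1.
That leaves (1). Evaluating it on every row reproduces the table of h exactly.

1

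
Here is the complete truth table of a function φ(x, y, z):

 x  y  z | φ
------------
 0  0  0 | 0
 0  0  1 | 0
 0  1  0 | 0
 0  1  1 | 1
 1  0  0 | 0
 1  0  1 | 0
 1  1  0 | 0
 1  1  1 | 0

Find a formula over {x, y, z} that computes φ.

φ is 1 on exactly one input, (0,1,1), whose minterm is ¬x·y·z. So φ is just that conjunction.

φ(x, y, z) = (x' · y) · z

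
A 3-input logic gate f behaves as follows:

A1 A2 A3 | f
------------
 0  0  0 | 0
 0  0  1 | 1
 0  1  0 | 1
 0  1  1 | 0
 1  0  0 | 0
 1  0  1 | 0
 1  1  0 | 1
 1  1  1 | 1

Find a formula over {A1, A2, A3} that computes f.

f(A1, A2, A3) = ((((not A1 and not A2) and A3) or ((not A1 and A2) and not A3)) or ((A1 and A2) and not A3)) or ((A1 and A2) and A3)

The 1-rows are (0,0,1), (0,1,0), (1,1,0), (1,1,1). Each contributes one minterm — ¬A1·¬A2·A3; ¬A1·A2·¬A3; A1·A2·¬A3; A1·A2·A3 — and their disjunction is a sum-of-products form of f.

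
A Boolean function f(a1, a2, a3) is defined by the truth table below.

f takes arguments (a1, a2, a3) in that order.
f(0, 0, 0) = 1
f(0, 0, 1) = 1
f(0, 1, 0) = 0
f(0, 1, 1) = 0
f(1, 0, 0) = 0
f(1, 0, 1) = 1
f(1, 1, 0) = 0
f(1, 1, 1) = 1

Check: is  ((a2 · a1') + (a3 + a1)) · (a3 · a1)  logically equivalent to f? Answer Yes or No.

No

Check the formula against f row by row:
  a1=0, a2=0, a3=0: formula gives 0, but f = 1 ✗
Row (0,0,0) is a counterexample, so the formula is not equivalent to f.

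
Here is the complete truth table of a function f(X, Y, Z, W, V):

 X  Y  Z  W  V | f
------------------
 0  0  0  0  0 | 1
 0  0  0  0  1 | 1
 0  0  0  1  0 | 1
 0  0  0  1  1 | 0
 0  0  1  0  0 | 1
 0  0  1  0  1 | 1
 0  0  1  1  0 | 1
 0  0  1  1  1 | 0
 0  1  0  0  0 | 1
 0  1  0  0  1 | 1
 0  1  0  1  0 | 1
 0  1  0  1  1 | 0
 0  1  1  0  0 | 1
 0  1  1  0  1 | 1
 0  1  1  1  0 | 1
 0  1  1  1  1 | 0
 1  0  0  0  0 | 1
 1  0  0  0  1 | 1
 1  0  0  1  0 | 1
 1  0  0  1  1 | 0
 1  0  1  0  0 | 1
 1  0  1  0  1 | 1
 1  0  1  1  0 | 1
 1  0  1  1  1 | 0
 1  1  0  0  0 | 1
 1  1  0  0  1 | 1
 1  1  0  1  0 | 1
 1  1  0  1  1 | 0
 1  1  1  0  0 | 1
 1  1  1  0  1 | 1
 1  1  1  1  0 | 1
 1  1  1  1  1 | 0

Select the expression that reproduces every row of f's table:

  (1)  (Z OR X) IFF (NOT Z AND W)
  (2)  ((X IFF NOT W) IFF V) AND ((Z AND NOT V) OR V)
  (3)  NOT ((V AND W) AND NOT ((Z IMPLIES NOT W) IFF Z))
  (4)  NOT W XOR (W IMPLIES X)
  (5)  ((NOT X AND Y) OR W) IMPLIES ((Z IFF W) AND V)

(1) disagrees with f on (0,0,0,1,0) (formula → 0, table → 1); rule it out.
(2) disagrees with f on (0,0,0,0,0) (formula → 0, table → 1); rule it out.
(4) disagrees with f on (0,0,0,0,0) (formula → 0, table → 1); rule it out.
(5) disagrees with f on (0,0,0,1,0) (formula → 0, table → 1); rule it out.
That leaves (3). Evaluating it on every row reproduces the table of f exactly.

3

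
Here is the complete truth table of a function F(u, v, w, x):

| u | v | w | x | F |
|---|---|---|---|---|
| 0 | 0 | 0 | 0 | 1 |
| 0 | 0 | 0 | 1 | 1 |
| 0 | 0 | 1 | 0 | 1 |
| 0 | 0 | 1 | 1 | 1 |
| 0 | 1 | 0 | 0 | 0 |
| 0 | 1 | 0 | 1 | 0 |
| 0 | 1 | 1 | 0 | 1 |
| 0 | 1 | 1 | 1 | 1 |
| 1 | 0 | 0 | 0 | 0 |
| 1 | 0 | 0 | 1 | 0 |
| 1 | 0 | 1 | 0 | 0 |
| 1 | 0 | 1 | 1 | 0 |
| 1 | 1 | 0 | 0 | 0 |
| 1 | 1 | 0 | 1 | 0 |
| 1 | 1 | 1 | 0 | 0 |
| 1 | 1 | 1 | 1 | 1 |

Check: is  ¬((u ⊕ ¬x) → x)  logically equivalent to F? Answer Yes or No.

No

Evaluate ¬((u ⊕ ¬x) → x) on each row and compare to F:
  u=0, v=0, w=0, x=0: formula gives 1, F = 1 ✓
  u=0, v=0, w=0, x=1: formula gives 0, but F = 1 ✗
Since they disagree at (0,0,0,1), the expression is not a correct formula for F.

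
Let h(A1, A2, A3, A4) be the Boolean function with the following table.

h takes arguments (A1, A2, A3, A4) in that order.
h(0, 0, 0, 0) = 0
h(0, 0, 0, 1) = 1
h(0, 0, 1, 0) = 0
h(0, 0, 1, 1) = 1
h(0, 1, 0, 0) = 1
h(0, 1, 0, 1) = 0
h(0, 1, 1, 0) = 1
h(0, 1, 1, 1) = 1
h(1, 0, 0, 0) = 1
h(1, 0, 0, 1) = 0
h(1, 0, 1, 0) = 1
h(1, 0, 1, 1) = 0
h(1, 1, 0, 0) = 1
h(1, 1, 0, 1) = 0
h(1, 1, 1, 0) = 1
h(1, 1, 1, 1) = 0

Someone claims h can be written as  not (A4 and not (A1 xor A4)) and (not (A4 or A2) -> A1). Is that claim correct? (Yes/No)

No

Evaluate not (A4 and not (A1 xor A4)) and (not (A4 or A2) -> A1) on each row and compare to h:
  A1=0, A2=0, A3=0, A4=0: formula gives 0, h = 0 ✓
  A1=0, A2=0, A3=0, A4=1: formula gives 1, h = 1 ✓
  A1=0, A2=0, A3=1, A4=0: formula gives 0, h = 0 ✓
  A1=0, A2=0, A3=1, A4=1: formula gives 1, h = 1 ✓
  …
  A1=0, A2=1, A3=0, A4=1: formula gives 1, but h = 0 ✗
Since they disagree at (0,1,0,1), the expression is not a correct formula for h.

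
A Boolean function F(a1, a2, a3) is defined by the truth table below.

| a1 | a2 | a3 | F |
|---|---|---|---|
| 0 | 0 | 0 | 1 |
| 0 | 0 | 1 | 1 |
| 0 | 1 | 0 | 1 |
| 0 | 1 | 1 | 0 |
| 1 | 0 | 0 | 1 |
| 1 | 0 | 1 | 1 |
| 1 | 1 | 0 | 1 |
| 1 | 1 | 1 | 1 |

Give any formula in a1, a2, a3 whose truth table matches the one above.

F(a1, a2, a3) = NOT ((NOT a1 AND a2) AND a3)

F is 0 on exactly one input, (0,1,1), whose minterm is ¬a1·a2·a3. So F is the negation of that single conjunction.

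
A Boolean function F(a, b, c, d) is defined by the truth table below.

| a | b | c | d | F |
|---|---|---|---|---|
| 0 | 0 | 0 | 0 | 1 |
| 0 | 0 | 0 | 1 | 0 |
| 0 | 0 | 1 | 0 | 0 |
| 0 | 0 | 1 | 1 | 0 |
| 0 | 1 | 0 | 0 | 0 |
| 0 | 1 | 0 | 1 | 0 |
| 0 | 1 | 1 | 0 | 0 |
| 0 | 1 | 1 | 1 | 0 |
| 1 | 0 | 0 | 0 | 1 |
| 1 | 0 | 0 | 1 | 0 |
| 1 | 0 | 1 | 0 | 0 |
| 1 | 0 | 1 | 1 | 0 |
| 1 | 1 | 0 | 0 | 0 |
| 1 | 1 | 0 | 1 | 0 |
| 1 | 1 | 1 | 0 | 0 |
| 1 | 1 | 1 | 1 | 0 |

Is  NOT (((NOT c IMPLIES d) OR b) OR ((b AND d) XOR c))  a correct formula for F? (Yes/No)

Test each input against both F and the formula:
  a=0, b=0, c=0, d=0: formula gives 1, F = 1 ✓
  a=0, b=0, c=0, d=1: formula gives 0, F = 0 ✓
  a=0, b=0, c=1, d=0: formula gives 0, F = 0 ✓
  a=0, b=0, c=1, d=1: formula gives 0, F = 0 ✓
  … (the remaining 12 rows also agree.)
All 16 rows match — the expression computes F exactly.

Yes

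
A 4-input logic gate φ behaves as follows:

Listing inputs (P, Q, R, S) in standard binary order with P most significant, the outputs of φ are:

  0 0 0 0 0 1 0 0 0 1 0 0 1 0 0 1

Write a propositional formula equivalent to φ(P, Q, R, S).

The 1-rows are (0,1,0,1), (1,0,0,1), (1,1,0,0), (1,1,1,1). Each contributes one minterm — ¬P·Q·¬R·S; P·¬Q·¬R·S; P·Q·¬R·¬S; P·Q·R·S — and their disjunction is a sum-of-products form of φ.

φ(P, Q, R, S) = (((((¬P ∧ Q) ∧ ¬R) ∧ S) ∨ (((P ∧ ¬Q) ∧ ¬R) ∧ S)) ∨ (((P ∧ Q) ∧ ¬R) ∧ ¬S)) ∨ (((P ∧ Q) ∧ R) ∧ S)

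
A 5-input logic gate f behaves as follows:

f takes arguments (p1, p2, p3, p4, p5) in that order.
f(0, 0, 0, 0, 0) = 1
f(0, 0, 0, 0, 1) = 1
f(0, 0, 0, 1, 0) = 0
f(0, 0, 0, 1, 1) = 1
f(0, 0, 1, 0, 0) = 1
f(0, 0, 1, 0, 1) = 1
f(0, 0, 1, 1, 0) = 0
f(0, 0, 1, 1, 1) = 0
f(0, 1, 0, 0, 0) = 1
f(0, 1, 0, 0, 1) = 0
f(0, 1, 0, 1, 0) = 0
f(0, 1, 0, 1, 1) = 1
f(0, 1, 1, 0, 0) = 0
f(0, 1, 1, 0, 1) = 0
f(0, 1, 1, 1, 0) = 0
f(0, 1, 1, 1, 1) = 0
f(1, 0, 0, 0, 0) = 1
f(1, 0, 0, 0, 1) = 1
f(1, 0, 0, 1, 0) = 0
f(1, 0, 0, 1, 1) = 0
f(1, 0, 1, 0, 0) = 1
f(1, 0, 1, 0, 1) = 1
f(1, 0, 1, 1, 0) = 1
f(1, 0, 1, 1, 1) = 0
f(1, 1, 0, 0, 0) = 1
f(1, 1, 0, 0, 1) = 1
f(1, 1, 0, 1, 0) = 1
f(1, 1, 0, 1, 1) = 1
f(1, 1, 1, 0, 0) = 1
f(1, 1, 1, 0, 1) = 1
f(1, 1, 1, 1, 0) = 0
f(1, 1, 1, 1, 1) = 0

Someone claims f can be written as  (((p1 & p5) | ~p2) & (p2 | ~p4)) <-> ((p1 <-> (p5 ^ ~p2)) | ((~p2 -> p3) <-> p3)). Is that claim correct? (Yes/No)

Evaluate (((p1 & p5) | ~p2) & (p2 | ~p4)) <-> ((p1 <-> (p5 ^ ~p2)) | ((~p2 -> p3) <-> p3)) on each row and compare to f:
  p1=0, p2=0, p3=0, p4=0, p5=0: formula gives 1, f = 1 ✓
  p1=0, p2=0, p3=0, p4=0, p5=1: formula gives 1, f = 1 ✓
  p1=0, p2=0, p3=0, p4=1, p5=0: formula gives 0, f = 0 ✓
  p1=0, p2=0, p3=0, p4=1, p5=1: formula gives 0, but f = 1 ✗
A single disagreement suffices: at (0,0,0,1,1) they differ, so the formula does not compute f.

No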